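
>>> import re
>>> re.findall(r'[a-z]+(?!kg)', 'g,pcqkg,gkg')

['g', 'pcqkg', 'gkg']

Because the assertion is negative and zero-width, positions next to the forbidden text are skipped.
Matches: at [0:1] → 'g'; at [2:7] → 'pcqkg'; at [8:11] → 'gkg'.
Since nothing is captured, `findall` lists the 3 matched substrings directly.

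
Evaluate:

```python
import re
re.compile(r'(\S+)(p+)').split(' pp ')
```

The pattern matches one or more of a non-whitespace character (captured); then one or more of a literal 'p' (captured).
Matches to split on: at [1:3] → 'pp'.
The group in the pattern means `split` returns the separators' captures alongside the pieces.

[' ', 'p', 'p', ' ']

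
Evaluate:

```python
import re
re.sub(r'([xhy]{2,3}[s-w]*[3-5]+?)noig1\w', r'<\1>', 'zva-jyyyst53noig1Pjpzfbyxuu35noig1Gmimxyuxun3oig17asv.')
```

Pattern: 2 to 3 of one of [xhy], then zero or more of a character in [s-w], then one or more of a character in [3-5] (lazy) (captured); then the literal 'no', then the literal 'ig1', then a word character.
`\1` in the replacement pulls in group 1's text for each match.

'zva-j<yyyst53>jpzfb<yxuu35>mimxyuxun3oig17asv.'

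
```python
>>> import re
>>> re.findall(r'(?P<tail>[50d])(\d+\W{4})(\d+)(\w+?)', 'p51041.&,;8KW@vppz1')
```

[('5', '1041.&,;', '8', 'K')]

This matches one of [50d] (captured as 'tail'); then one or more of a digit, then exactly 4 of a non-word character (captured); then one or more of a digit (captured); then one or more of a word character (lazy) (captured).
Lazy quantifiers expand one character at a time until the remainder of the pattern can match.
Walking the string: at [1:12] match '51041.&,;8K', groups = ('5', '1041.&,;', '8', 'K').
4 groups means the one result is a tuple of 4 captured strings — 1 here.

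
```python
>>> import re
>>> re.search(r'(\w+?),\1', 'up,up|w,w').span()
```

`\1` has to match the exact text group 1 already captured.
`re.search` scans for the first position where the pattern succeeds.
The match spans [0:5] → 'up,up'.
Captured: group 1 = 'up'.

(0, 5)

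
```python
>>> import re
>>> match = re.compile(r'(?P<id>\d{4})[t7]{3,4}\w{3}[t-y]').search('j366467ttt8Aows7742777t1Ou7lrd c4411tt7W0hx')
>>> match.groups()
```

The pattern matches exactly 4 of a digit (captured as 'id'); then 3 to 4 of one of [t7], then exactly 3 of a word character, then a character in [t-y].
`search` walks the string left to right and returns the first match it finds.
The match spans [2:14] → '66467ttt8Aow'.
Captured: group 1 = '6646'.

('6646',)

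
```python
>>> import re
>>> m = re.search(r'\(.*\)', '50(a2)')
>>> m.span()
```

(2, 6)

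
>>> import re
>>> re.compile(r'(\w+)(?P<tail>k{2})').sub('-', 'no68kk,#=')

`sub` substitutes '-' at each match site.

'-,#='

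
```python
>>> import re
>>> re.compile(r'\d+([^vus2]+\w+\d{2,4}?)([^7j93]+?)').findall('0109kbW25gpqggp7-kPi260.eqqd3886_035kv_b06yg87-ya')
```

[('kbW25', 'g'), ('-kPi260', '.'), ('_035kv_b06yg87', '-')]

This matches one or more of a digit; then one or more of any character except [vus2], then one or more of a word character, then 2 to 4 of a digit (lazy) (captured); then one or more of any character except [7j93] (lazy) (captured).
Because the quantifier is non-greedy, it stops expanding at the earliest point where the rest of the pattern can succeed.
Matches: at [0:10] match '0109kbW25g', groups = ('kbW25', 'g'); at [15:24] match '7-kPi260.', groups = ('-kPi260', '.'); at [28:47] match '3886_035kv_b06yg87-', groups = ('_035kv_b06yg87', '-').
2 groups means each result is a tuple of 2 captured strings — 3 here.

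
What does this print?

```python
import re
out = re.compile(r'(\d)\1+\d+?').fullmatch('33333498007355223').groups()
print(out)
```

`\1` has to match the exact text group 1 already captured.
For `fullmatch`, every character of the input must be accounted for by the pattern.
The match spans [0:17] → '33333498007355223'.
Captured: group 1 = '3'.

('3',)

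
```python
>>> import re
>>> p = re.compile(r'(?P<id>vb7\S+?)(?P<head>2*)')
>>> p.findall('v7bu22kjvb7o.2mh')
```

This matches the literal 'vb7', then one or more of a non-whitespace character (lazy) (captured as 'id'); then zero or more of a literal '2' (captured as 'head').
With the lazy modifier that quantifier settles for the fewest repetitions that let the rest of the pattern succeed (the atoms after it are unaffected and can still be greedy).
Walking the string: at [8:12] match 'vb7o', groups = ('vb7o', '').
With 2 capturing groups, `findall` returns a 2-tuple per match.

[('vb7o', '')]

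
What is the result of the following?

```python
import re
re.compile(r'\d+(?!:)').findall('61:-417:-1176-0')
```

['6', '41', '1176', '0']

A negative assertion filters positions out without eating any characters.
Scanning left to right: at [0:1] → '6'; at [4:6] → '41'; at [9:13] → '1176'; at [14:15] → '0'.
`findall` yields the raw match text (4 of them) because the pattern has no groups.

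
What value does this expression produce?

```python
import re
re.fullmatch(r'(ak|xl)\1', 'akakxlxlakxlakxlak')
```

`fullmatch` succeeds only if the pattern covers the string from start to end.
Here the string isn't matched end-to-end, so the call returns None.

None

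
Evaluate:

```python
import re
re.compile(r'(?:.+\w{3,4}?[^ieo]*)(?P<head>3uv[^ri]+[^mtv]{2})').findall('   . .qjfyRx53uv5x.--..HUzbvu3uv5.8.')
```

Pattern: one or more of any character, then 3 to 4 of a word character (lazy), then zero or more of any character except [ieo] (non-capturing group); then the literal '3uv', then one or more of any character except [ri], then exactly 2 of any character except [mtv] (captured as 'head').
Walking the string: at [0:36] match '   . .qjfyRx53uv5x.--..HUzbvu3uv5.8.', group 1 = '3uv5.8.'.
With a single group, `findall` returns only what that group captured — 1 item.

['3uv5.8.']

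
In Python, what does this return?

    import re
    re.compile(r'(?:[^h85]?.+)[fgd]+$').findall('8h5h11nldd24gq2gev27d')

Pattern: optionally any character except [h85], then one or more of any character (non-capturing group); then one or more of one of [fgd]; then anchored at the end.
Matches: at [0:21] → '8h5h11nldd24gq2gev27d'.
Since nothing is captured, `findall` lists the 1 matched substring directly.

['8h5h11nldd24gq2gev27d']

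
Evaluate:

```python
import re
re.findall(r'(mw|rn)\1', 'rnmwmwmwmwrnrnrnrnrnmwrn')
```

['mw', 'mw', 'rn', 'rn']

After group 1 captures some text, `\1` only succeeds where that same text appears again.
With a single group, `findall` returns only what that group captured — 4 items.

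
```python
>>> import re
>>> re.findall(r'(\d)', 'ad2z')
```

['2']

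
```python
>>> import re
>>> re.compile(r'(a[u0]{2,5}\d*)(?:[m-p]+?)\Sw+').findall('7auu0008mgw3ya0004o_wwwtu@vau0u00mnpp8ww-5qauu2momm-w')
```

This matches a literal 'a', then 2 to 5 of one of [u0], then zero or more of a digit (captured); then one or more of a character in [m-p] (lazy) (non-capturing group); then a non-whitespace character, then one or more of a literal 'w'.
Scanning left to right: at [1:11] match 'auu0008mgw', group 1 = 'auu0008'; at [13:23] match 'a0004o_www', group 1 = 'a0004'; at [27:40] match 'au0u00mnpp8ww', group 1 = 'au0u00'; at [43:53] match 'auu2momm-w', group 1 = 'auu2'.
One capturing group, so `findall` returns just the captured substring from each match — 4 in all.

['auu0008', 'a0004', 'au0u00', 'auu2']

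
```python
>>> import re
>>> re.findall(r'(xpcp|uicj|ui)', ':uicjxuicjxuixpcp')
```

['uicj', 'uicj', 'ui', 'xpcp']

`|` is ordered: at each position the engine commits to the first alternative that works.
Walking the string: at [1:5] match 'uicj', group 1 = 'uicj'; at [6:10] match 'uicj', group 1 = 'uicj'; at [11:13] match 'ui', group 1 = 'ui'; at [13:17] match 'xpcp', group 1 = 'xpcp'.
One capturing group, so `findall` returns just the captured substring from each match — 4 in all.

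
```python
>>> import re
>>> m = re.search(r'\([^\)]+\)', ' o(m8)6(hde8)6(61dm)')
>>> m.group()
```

'(m8)'

`re.search` tries every starting position until one works.
The match spans [2:6] → '(m8)'.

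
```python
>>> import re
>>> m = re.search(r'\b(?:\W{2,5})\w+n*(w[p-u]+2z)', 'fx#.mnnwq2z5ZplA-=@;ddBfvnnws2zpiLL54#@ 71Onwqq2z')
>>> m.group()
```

'#.mnnwq2z'

Pattern: a word boundary (`\b`, zero-width); then 2 to 5 of a non-word character (non-capturing group); then one or more of a word character, then zero or more of the literal 'n'; then the literal 'w', then one or more of a character in [p-u], then the literal '2z' (captured).
The match spans [2:11] → '#.mnnwq2z'.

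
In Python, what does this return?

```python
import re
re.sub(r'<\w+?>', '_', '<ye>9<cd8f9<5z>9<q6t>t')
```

'_9<cd8f9_9_t'

Matches: at [0:4] → '<ye>'; at [11:15] → '<5z>'; at [16:21] → '<q6t>'.
`sub` substitutes '_' at each match site.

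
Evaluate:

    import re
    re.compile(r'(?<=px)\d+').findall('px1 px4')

['1', '4']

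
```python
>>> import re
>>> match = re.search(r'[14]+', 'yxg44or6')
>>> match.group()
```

This matches one or more of one of [14].
`re.search` tries every starting position until one works.
The match spans [3:5] → '44'.

'44'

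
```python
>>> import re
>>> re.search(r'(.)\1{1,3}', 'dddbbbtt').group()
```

After group 1 captures some text, `\1` only succeeds where that same text appears again.
Unlike `match`, `search` isn't anchored — it looks for the pattern anywhere in the string.
The match spans [0:3] → 'ddd'.
Captured: group 1 = 'd'.

'ddd'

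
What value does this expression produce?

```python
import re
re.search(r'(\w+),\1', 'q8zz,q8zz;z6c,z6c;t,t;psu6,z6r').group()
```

'q8zz,q8zz'

After group 1 captures some text, `\1` only succeeds where that same text appears again.
Unlike `match`, `search` isn't anchored — it looks for the pattern anywhere in the string.
The match spans [0:9] → 'q8zz,q8zz'.
Captured: group 1 = 'q8zz'.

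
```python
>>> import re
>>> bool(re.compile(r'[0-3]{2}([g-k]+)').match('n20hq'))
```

False

`re.match` only tries the pattern at the start of the string.
Here the string doesn't start with a match, so the call returns None, and `bool(None)` is False.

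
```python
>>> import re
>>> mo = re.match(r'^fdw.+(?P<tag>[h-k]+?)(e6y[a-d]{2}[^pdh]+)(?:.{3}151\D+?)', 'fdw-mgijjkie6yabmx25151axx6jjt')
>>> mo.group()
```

`re.match` won't scan ahead — the pattern has to work from the very first character.
The match spans [0:24] → 'fdw-mgijjkie6yabmx25151a'.

'fdw-mgijjkie6yabmx25151a'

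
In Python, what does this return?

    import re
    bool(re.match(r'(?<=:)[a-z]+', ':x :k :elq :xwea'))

False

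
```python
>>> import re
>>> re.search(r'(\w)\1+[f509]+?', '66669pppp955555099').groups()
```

('6',)

A backreference is literal: `\1` must see the identical characters the first group matched.
Unlike `match`, `search` isn't anchored — it looks for the pattern anywhere in the string.
The match spans [0:5] → '66669'.
Captured: group 1 = '6'.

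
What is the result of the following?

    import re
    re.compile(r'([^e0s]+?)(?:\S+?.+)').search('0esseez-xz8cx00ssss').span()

(6, 19)

The pattern matches one or more of any character except [e0s] (lazy) (captured); then one or more of a non-whitespace character (lazy), then one or more of any character (non-capturing group).
The match spans [6:19] → 'z-xz8cx00ssss'.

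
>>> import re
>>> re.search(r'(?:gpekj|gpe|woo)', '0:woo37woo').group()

'woo'

`re.search` tries every starting position until one works.
The match spans [2:5] → 'woo'.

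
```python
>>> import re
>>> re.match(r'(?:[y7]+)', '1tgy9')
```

`match` is anchored at position 0; if the pattern doesn't fit there, it returns None.
Here the pattern fails at index 0, so the call returns None.

None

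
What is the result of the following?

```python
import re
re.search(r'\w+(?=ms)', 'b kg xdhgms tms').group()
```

The `(?=…)`/`(?<=…)` assertion just peeks at neighbouring text; it doesn't advance the match position.
Unlike `match`, `search` isn't anchored — it looks for the pattern anywhere in the string.
The match spans [5:9] → 'xdhg'.

'xdhg'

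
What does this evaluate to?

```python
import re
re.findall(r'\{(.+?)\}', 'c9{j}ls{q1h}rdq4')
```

['j', 'q1h']

A `+?`/`*?`/`{m,n}?` starts at its minimum and grows only as far as needed for what follows to match.
Matches: at [2:5] match '{j}', group 1 = 'j'; at [7:12] match '{q1h}', group 1 = 'q1h'.
`findall` collects group 1 from each match (2 total).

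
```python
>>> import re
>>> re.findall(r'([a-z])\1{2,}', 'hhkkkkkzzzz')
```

The backreference `\1` re-matches whatever the first group consumed, character for character.
`findall` collects group 1 from each match (2 total).

['k', 'z']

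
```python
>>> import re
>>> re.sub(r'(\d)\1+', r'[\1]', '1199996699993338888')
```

The backreference `\1` re-matches whatever the first group consumed, character for character.
The replacement refers to a captured group, so each match is rewritten using its own captured text.

'[1][9][6][9][3][8]'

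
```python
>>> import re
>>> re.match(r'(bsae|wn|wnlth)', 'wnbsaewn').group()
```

`match` is anchored at position 0; if the pattern doesn't fit there, it returns None.
The match spans [0:2] → 'wn'.
Captured: group 1 = 'wn'.

'wn'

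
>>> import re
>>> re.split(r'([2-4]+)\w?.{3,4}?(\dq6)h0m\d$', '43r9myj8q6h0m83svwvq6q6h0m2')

The pattern matches one or more of a character in [2-4] (captured); then optionally a word character, then 3 to 4 of any character (lazy); then a digit, then the literal 'q6' (captured); then the literal 'h0m', then a digit; then anchored at the end.
Matches to split on: at [14:27] → '3svwvq6q6h0m2'.
`re.split` interleaves the captured-group text with the surrounding fragments.

['43r9myj8q6h0m8', '3', '6q6', '']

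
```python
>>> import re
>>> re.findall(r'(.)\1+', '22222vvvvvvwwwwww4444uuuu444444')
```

['2', 'v', 'w', '4', 'u', '4']

`\1` is not a pattern — it's the concrete string captured by group 1, re-applied verbatim.
Matches: at [0:5] match '22222', group 1 = '2'; at [5:11] match 'vvvvvv', group 1 = 'v'; at [11:17] match 'wwwwww', group 1 = 'w'; at [17:21] match '4444', group 1 = '4'; at [21:25] match 'uuuu', group 1 = 'u'; ….
`findall` collects group 1 from each match (6 total).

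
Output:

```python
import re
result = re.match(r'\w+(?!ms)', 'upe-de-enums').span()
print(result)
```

(0, 3)

`match` is anchored at position 0; if the pattern doesn't fit there, it returns None.
The match spans [0:3] → 'upe'.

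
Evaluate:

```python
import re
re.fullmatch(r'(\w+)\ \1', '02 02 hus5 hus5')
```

None

`fullmatch` succeeds only if the pattern covers the string from start to end.
Here the string isn't matched end-to-end, so the call returns None.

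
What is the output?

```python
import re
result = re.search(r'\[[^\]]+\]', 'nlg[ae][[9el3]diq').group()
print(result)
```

`re.search` tries every starting position until one works.
The match spans [3:7] → '[ae]'.

[ae]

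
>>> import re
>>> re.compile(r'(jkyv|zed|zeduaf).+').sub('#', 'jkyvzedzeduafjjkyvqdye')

'#'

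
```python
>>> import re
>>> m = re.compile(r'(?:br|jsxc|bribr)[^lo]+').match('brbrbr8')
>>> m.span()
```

`re.match` only tries the pattern at the start of the string.
The match spans [0:7] → 'brbrbr8'.

(0, 7)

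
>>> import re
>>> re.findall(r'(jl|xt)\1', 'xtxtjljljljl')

After group 1 captures some text, `\1` only succeeds where that same text appears again.
Walking the string: at [0:4] match 'xtxt', group 1 = 'xt'; at [4:8] match 'jljl', group 1 = 'jl'; at [8:12] match 'jljl', group 1 = 'jl'.
Because there's exactly one group, `findall` drops the full match and keeps group 1 from each hit.

['xt', 'jl', 'jl']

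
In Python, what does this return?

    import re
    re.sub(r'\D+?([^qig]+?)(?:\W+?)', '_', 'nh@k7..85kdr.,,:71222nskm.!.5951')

'____71222_!.5951'

A non-greedy quantifier consumes as few characters as it can — just enough that the remainder of the pattern still matches from where it stops; whatever follows it matches normally.
Each match is replaced by '_'.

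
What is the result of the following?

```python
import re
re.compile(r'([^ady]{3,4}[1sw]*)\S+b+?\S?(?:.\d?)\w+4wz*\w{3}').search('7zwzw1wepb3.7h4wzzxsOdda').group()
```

'7zwzw1wepb3.7h4wzzxsO'

This matches 3 to 4 of any character except [ady], then zero or more of one of [1sw] (captured); then one or more of a non-whitespace character, then one or more of the literal 'b' (lazy), then optionally a non-whitespace character; then any character, then optionally a digit (non-capturing group); then one or more of a word character; then the literal '4w', then zero or more of a literal 'z', then exactly 3 of a word character.
The match spans [0:21] → '7zwzw1wepb3.7h4wzzxsO'.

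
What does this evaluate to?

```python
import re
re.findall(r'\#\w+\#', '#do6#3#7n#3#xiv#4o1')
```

Matches: at [0:5] → '#do6#'; at [6:10] → '#7n#'; at [11:16] → '#xiv#'.
`findall` yields the raw match text (3 of them) because the pattern has no groups.

['#do6#', '#7n#', '#xiv#']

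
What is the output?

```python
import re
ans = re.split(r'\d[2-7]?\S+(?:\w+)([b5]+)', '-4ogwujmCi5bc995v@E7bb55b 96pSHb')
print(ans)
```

['-', 'b', ' ', 'b', '']

This matches a digit; then optionally a character in [2-7], then one or more of a non-whitespace character; then one or more of a word character (non-capturing group); then one or more of one of [b5] (captured).
Matches to split on: at [1:25] → '4ogwujmCi5bc995v@E7bb55b'; at [26:32] → '96pSHb'.
Because the pattern has a capturing group, `split` also inserts each captured text between the pieces.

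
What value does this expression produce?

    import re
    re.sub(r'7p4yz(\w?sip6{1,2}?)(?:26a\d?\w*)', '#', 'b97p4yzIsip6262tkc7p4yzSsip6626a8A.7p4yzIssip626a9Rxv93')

'b97p4yzIsip6262tkc#.7p4yzIssip626a9Rxv93'

This matches the literal '7p', then the literal '4yz'; then optionally a word character, then the literal 'sip', then 1 to 2 of a literal '6' (lazy) (captured); then the literal '26a', then optionally a digit, then zero or more of a word character (non-capturing group).
Matches: at [18:34] → '7p4yzSsip6626a8A'.
Every occurrence is swapped for '#'.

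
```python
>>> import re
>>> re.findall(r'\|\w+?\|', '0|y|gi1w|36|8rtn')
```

['|y|', '|36|']

With no groups in the pattern, `findall` gives back each whole match — 2 here.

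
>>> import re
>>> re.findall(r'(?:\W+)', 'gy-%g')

['-%']

No capturing groups, so `findall` returns the 1 full match string.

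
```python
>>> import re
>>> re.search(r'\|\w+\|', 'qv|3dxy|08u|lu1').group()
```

'|3dxy|'

`re.search` scans for the first position where the pattern succeeds.
The match spans [2:8] → '|3dxy|'.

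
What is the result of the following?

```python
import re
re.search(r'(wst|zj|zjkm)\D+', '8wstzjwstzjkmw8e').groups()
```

The match spans [1:14] → 'wstzjwstzjkmw'.
Captured: group 1 = 'wst'.

('wst',)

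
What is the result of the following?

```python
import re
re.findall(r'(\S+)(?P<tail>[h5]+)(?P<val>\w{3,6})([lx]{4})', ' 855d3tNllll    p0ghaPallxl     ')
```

[('85', '5', 'd3tN', 'llll'), ('p0g', 'h', 'aPa', 'llxl')]

Pattern: one or more of a non-whitespace character (captured); then one or more of one of [h5] (captured as 'tail'); then 3 to 6 of a word character (captured as 'val'); then exactly 4 of one of [lx] (captured).
4 groups means each result is a tuple of 4 captured strings — 2 here.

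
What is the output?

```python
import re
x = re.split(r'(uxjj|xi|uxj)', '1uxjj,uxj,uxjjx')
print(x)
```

Alternation isn't longest-match — the leftmost alternative that fits at this position is chosen.
Matches to split on: at [1:5] → 'uxjj'; at [6:9] → 'uxj'; at [10:14] → 'uxjj'.
With a capturing group present, the delimiter's captured portion is kept in the result list.

['1', 'uxjj', ',', 'uxj', ',', 'uxjj', 'x']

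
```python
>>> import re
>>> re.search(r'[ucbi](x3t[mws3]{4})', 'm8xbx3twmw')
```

None

This matches one of [ucbi]; then the literal 'x3t', then exactly 4 of one of [mws3] (captured).
Here nothing in the string fits, so the call returns None.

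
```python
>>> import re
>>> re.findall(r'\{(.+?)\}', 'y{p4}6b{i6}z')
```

Matches: at [1:5] match '{p4}', group 1 = 'p4'; at [7:11] match '{i6}', group 1 = 'i6'.
One capturing group, so `findall` returns just the captured substring from each match — 2 in all.

['p4', 'i6']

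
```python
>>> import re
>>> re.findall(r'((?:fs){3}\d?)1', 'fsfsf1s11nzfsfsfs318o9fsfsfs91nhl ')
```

['fsfsfs3', 'fsfsfs9']

The pattern matches the literal 'fs' repeated 3 times, then optionally a digit (captured); then a literal '1'.
Matches: at [11:19] match 'fsfsfs31', group 1 = 'fsfsfs3'; at [22:30] match 'fsfsfs91', group 1 = 'fsfsfs9'.
One capturing group, so `findall` returns just the captured substring from each match — 2 in all.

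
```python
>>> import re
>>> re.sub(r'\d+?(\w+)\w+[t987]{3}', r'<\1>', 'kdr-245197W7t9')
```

'kdr-<45197>'

This matches one or more of a digit (lazy); then one or more of a word character (captured); then one or more of a word character, then exactly 3 of one of [t987].
Matches: at [4:14] → '245197W7t9'.
The replacement refers to a captured group, so each match is rewritten using its own captured text.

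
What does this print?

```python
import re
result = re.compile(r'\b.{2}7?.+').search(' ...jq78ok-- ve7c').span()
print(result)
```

(4, 17)

The match spans [4:17] → 'jq78ok-- ve7c'.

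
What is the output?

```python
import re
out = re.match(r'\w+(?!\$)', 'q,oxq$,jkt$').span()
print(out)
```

(0, 1)

`re.match` won't scan ahead — the pattern has to work from the very first character.
The match spans [0:1] → 'q'.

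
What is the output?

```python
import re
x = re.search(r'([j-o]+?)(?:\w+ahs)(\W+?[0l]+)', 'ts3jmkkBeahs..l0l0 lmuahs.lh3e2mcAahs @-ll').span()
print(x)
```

(3, 18)

The match spans [3:18] → 'jmkkBeahs..l0l0'.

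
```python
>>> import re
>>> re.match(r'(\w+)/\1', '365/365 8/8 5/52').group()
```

`match` is anchored at position 0; if the pattern doesn't fit there, it returns None.
The match spans [0:7] → '365/365'.

'365/365'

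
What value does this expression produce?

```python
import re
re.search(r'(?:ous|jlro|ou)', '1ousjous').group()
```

Alternation isn't longest-match — the leftmost alternative that fits at this position is chosen.
`search` walks the string left to right and returns the first match it finds.
The match spans [1:4] → 'ous'.

'ous'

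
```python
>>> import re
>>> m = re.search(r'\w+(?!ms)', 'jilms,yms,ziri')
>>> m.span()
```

The negative lookaround is zero-width — it rules out positions where the adjacent text would match, without consuming anything.
The match spans [0:5] → 'jilms'.

(0, 5)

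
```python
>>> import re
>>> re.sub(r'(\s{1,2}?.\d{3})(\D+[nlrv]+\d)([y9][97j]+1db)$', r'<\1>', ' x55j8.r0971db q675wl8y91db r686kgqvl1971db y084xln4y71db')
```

' x55j8.r0971db q675wl8y91db r686kgqvl1971db< y084>'

This matches 1 to 2 of whitespace (lazy), then any character, then exactly 3 of a digit (captured); then one or more of a non-digit, then one or more of one of [nlrv], then a digit (captured); then one of [y9], then one or more of one of [97j], then the literal '1db' (captured); then anchored at the end.
Each match is replaced using the text its own group 1 captured.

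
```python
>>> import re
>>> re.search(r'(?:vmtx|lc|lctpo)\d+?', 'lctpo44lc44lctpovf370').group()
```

'lctpo4'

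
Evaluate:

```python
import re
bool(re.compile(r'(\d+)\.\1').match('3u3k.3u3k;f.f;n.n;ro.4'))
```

`\1` has to match the exact text group 1 already captured.
`re.match` won't scan ahead — the pattern has to work from the very first character.
Here position 0 doesn't satisfy it, so the call returns None, and `bool(None)` is False.

False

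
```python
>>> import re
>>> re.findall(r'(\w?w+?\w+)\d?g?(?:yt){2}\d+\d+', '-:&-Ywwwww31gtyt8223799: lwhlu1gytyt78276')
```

The pattern matches optionally a word character, then one or more of the literal 'w' (lazy), then one or more of a word character (captured); then optionally a digit; then optionally the literal 'g', then the literal 'yt' repeated 2 times, then one or more of a digit; then one or more of a digit.
Walking the string: at [25:41] match 'lwhlu1gytyt78276', group 1 = 'lwhlu1g'.
Because there's exactly one group, `findall` drops the full match and keeps group 1 from the one hit.

['lwhlu1g']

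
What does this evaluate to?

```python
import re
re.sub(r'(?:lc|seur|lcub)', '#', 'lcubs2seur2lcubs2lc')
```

`|` is ordered: at each position the engine commits to the first alternative that works.
Each match is replaced by '#'.

'#ubs2#2#ubs2#'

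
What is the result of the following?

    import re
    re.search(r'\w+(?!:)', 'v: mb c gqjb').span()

`(?!…)`/`(?<!…)` only lets a position through if the neighbouring text does NOT match; no characters are consumed.
`re.search` tries every starting position until one works.
The match spans [3:5] → 'mb'.

(3, 5)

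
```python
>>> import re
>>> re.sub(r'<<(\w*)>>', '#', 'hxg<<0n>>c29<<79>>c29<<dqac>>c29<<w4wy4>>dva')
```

`sub` substitutes '#' at each match site.

'hxg#c29#c29#c29#dva'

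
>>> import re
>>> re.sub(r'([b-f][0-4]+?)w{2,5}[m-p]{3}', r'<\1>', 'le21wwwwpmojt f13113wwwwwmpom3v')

'l<e21>jt <f13113>m3v'

This matches a character in [b-f], then one or more of a character in [0-4] (lazy) (captured); then 2 to 5 of a literal 'w', then exactly 3 of a character in [m-p].
Matches: at [1:11] → 'e21wwwwpmo'; at [14:28] → 'f13113wwwwwmpo'.
The replacement refers to a captured group, so each match is rewritten using its own captured text.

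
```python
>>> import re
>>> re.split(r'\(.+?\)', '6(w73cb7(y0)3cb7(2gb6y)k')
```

['6', '3cb7', 'k']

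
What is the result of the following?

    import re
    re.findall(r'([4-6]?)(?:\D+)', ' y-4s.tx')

The pattern matches optionally a character in [4-6] (captured); then one or more of a non-digit (non-capturing group).
Walking the string: at [0:3] match ' y-', group 1 = ''; at [3:8] match '4s.tx', group 1 = '4'.
One capturing group, so `findall` returns just the captured substring from each match — 2 in all.

['', '4']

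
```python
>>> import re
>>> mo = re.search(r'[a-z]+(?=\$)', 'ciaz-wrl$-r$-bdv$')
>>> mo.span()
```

(5, 8)

The `(?=…)`/`(?<=…)` assertion just peeks at neighbouring text; it doesn't advance the match position.
The match spans [5:8] → 'wrl'.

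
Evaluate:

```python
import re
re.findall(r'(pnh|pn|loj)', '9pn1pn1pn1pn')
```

['pn', 'pn', 'pn', 'pn']

With a single group, `findall` returns only what that group captured — 4 items.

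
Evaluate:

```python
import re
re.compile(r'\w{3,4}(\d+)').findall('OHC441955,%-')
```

['41955']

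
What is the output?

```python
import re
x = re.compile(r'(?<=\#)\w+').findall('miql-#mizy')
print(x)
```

['mizy']

Lookahead/lookbehind check context without consuming it, so the matched span excludes the asserted characters.
Scanning left to right: at [6:10] → 'mizy'.
With no groups in the pattern, `findall` gives back each whole match — 1 here.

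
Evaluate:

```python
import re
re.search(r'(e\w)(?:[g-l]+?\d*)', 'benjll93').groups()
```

('en',)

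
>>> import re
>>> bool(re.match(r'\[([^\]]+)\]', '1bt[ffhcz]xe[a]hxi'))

False

`re.match` only tries the pattern at the start of the string.
Here position 0 doesn't satisfy it, so the call returns None, and `bool(None)` is False.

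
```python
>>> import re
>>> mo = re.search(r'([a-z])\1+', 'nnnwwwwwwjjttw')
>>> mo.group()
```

After group 1 captures some text, `\1` only succeeds where that same text appears again.
`re.search` tries every starting position until one works.
The match spans [0:3] → 'nnn'.
Captured: group 1 = 'n'.

'nnn'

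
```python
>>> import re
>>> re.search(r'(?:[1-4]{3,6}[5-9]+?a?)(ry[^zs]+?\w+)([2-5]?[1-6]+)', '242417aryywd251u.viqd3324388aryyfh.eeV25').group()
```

This matches 3 to 6 of a character in [1-4], then one or more of a character in [5-9] (lazy), then optionally a literal 'a' (non-capturing group); then the literal 'ry', then one or more of any character except [zs] (lazy), then one or more of a word character (captured); then optionally a character in [2-5], then one or more of a character in [1-6] (captured).
The match spans [0:15] → '242417aryywd251'.

'242417aryywd251'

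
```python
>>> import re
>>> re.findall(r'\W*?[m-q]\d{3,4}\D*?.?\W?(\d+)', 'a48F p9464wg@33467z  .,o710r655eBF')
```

This matches zero or more of a non-word character (lazy), then a character in [m-q], then 3 to 4 of a digit; then zero or more of a non-digit (lazy), then optionally any character, then optionally a non-word character; then one or more of a digit (captured).
Lazy quantifiers expand one character at a time until the remainder of the pattern can match.
Scanning left to right: at [4:18] match ' p9464wg@33467', group 1 = '33467'; at [19:31] match '  .,o710r655', group 1 = '655'.
`findall` collects group 1 from each match (2 total).

['33467', '655']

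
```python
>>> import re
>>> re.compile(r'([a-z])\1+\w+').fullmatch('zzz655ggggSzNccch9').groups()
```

`\1` is not a pattern — it's the concrete string captured by group 1, re-applied verbatim.
`fullmatch` succeeds only if the pattern covers the string from start to end.
The match spans [0:18] → 'zzz655ggggSzNccch9'.
Captured: group 1 = 'z'.

('z',)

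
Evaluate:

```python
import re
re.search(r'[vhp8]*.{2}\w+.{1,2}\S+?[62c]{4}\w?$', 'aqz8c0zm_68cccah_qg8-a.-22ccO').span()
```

(0, 29)

This matches zero or more of one of [vhp8], then exactly 2 of any character, then one or more of a word character; then 1 to 2 of any character; then one or more of a non-whitespace character (lazy), then exactly 4 of one of [62c], then optionally a word character; then anchored at the end.
The match spans [0:29] → 'aqz8c0zm_68cccah_qg8-a.-22ccO'.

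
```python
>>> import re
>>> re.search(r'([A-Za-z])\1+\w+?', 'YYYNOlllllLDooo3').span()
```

A backreference is literal: `\1` must see the identical characters the first group matched.
The match spans [0:4] → 'YYYN'.

(0, 4)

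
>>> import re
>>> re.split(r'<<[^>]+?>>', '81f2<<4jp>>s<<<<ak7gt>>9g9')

Matches to split on: at [4:11] → '<<4jp>>'; at [12:23] → '<<<<ak7gt>>'.
Each match becomes a cut point; 3 segments remain.

['81f2', 's', '9g9']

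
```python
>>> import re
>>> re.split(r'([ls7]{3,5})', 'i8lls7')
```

This matches 3 to 5 of one of [ls7] (captured).
With a capturing group present, the delimiter's captured portion is kept in the result list.

['i8', 'lls7', '']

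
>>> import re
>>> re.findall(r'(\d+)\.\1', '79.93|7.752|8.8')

['9', '7', '8']

After group 1 captures some text, `\1` only succeeds where that same text appears again.
One capturing group, so `findall` returns just the captured substring from each match — 3 in all.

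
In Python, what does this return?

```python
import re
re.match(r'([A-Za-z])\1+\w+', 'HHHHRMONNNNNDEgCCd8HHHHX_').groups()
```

('H',)

`\1` has to match the exact text group 1 already captured.
`match` is anchored at position 0; if the pattern doesn't fit there, it returns None.
The match spans [0:25] → 'HHHHRMONNNNNDEgCCd8HHHHX_'.
Captured: group 1 = 'H'.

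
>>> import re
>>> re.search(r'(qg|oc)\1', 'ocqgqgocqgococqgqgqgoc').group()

`\1` has to match the exact text group 1 already captured.
`re.search` scans for the first position where the pattern succeeds.
The match spans [2:6] → 'qgqg'.
Captured: group 1 = 'qg'.

'qgqg'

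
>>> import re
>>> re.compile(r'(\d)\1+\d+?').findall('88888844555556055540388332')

['8', '5', '5', '8']

The backreference `\1` re-matches whatever the first group consumed, character for character.
Scanning left to right: at [0:7] match '8888884', group 1 = '8'; at [8:14] match '555556', group 1 = '5'; at [15:19] match '5554', group 1 = '5'; at [21:24] match '883', group 1 = '8'.
With a single group, `findall` returns only what that group captured — 4 items.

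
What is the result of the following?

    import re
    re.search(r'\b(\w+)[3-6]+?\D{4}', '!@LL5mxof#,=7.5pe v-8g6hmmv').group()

'LL5mxof'

The pattern matches a word boundary (`\b`, zero-width); then one or more of a word character (captured); then one or more of a character in [3-6] (lazy), then exactly 4 of a non-digit.
Unlike `match`, `search` isn't anchored — it looks for the pattern anywhere in the string.
The match spans [2:9] → 'LL5mxof'.
Captured: group 1 = 'LL'.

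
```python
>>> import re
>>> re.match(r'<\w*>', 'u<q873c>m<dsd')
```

None

`re.match` won't scan ahead — the pattern has to work from the very first character.
Here the string doesn't start with a match, so the call returns None.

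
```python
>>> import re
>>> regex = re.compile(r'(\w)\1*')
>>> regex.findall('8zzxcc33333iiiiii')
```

['8', 'z', 'x', 'c', '3', 'i']

After group 1 captures some text, `\1` only succeeds where that same text appears again.
Matches: at [0:1] match '8', group 1 = '8'; at [1:3] match 'zz', group 1 = 'z'; at [3:4] match 'x', group 1 = 'x'; at [4:6] match 'cc', group 1 = 'c'; at [6:11] match '33333', group 1 = '3'; ….
One capturing group, so `findall` returns just the captured substring from each match — 6 in all.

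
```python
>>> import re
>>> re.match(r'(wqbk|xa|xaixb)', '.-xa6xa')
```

`re.match` won't scan ahead — the pattern has to work from the very first character.
Here the string doesn't start with a match, so the call returns None.

None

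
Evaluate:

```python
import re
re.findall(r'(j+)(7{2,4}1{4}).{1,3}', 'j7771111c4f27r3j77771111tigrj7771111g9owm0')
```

[('j', '7771111'), ('j', '77771111'), ('j', '7771111')]

This matches one or more of a literal 'j' (captured); then 2 to 4 of the literal '7', then exactly 4 of a literal '1' (captured); then 1 to 3 of any character.
Scanning left to right: at [0:11] match 'j7771111c4f', groups = ('j', '7771111'); at [15:27] match 'j77771111tig', groups = ('j', '77771111'); at [28:39] match 'j7771111g9o', groups = ('j', '7771111').
With 2 capturing groups, `findall` returns a 2-tuple per match.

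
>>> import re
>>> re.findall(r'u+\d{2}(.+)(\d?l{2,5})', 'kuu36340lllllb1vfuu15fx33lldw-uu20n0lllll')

[('340lllllb1vfuu15fx33lldw-uu20n0lll', 'll')]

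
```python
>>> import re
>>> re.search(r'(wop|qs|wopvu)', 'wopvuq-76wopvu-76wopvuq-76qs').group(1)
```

'wop'

The match spans [0:3] → 'wop'.
Captured: group 1 = 'wop'.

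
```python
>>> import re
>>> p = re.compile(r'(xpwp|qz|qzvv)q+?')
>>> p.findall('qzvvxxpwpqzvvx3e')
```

['xpwp']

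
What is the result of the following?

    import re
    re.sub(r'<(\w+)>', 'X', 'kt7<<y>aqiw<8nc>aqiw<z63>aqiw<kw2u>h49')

`sub` substitutes 'X' at each match site.

'kt7<XaqiwXaqiwXaqiwXh49'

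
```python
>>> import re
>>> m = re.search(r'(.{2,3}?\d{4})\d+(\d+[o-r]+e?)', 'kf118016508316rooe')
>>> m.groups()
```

The match spans [0:18] → 'kf118016508316rooe'.
Captured: group 1 = 'kf1180', group 2 = '6rooe'.

('kf1180', '6rooe')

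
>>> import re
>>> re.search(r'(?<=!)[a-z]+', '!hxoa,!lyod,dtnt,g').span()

Because the assertion is zero-width, the text it checks is not consumed and won't appear in the result.
The match spans [1:5] → 'hxoa'.

(1, 5)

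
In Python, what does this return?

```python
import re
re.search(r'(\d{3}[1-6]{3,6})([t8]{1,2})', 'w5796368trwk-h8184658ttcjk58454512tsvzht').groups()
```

('579636', '8t')

This matches exactly 3 of a digit, then 3 to 6 of a character in [1-6] (captured); then 1 to 2 of one of [t8] (captured).
`re.search` tries every starting position until one works.
The match spans [1:9] → '5796368t'.
Captured: group 1 = '579636', group 2 = '8t'.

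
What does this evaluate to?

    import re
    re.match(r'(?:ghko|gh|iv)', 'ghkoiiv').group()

'ghko'

The regex engine tests alternatives in the order written; an earlier branch that matches wins even if a later one would match more.
`re.match` only tries the pattern at the start of the string.
The match spans [0:4] → 'ghko'.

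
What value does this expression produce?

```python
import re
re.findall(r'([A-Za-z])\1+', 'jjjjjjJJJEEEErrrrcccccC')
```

The backreference `\1` re-matches whatever the first group consumed, character for character.
Scanning left to right: at [0:6] match 'jjjjjj', group 1 = 'j'; at [6:9] match 'JJJ', group 1 = 'J'; at [9:13] match 'EEEE', group 1 = 'E'; at [13:17] match 'rrrr', group 1 = 'r'; at [17:22] match 'ccccc', group 1 = 'c'.
`findall` collects group 1 from each match (5 total).

['j', 'J', 'E', 'r', 'c']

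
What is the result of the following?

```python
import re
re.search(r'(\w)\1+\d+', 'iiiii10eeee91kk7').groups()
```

`\1` has to match the exact text group 1 already captured.
`re.search` tries every starting position until one works.
The match spans [0:7] → 'iiiii10'.
Captured: group 1 = 'i'.

('i',)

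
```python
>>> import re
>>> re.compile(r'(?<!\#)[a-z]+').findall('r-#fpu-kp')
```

['r', 'pu', 'kp']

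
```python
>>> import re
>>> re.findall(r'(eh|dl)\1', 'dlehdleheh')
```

After group 1 captures some text, `\1` only succeeds where that same text appears again.
Because there's exactly one group, `findall` drops the full match and keeps group 1 from the one hit.

['eh']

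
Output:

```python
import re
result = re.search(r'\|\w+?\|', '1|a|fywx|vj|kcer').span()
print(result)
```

(1, 4)

The match spans [1:4] → '|a|'.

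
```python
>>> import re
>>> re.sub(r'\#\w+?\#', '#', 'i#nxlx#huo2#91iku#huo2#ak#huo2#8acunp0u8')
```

Matches: at [1:7] → '#nxlx#'; at [11:18] → '#91iku#'; at [22:26] → '#ak#'.
`sub` substitutes '#' at each match site.

'i#huo2#huo2#huo2#8acunp0u8'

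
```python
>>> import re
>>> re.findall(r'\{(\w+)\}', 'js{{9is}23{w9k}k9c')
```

['9is', 'w9k']

`findall` collects group 1 from each match (2 total).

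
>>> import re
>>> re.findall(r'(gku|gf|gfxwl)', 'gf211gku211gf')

['gf', 'gku', 'gf']

Walking the string: at [0:2] match 'gf', group 1 = 'gf'; at [5:8] match 'gku', group 1 = 'gku'; at [11:13] match 'gf', group 1 = 'gf'.
With a single group, `findall` returns only what that group captured — 3 items.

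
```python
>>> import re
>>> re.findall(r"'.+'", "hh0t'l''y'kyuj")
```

No capturing groups, so `findall` returns the 1 full match string.

["'l''y'"]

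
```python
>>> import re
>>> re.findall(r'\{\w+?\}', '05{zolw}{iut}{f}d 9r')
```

['{zolw}', '{iut}', '{f}']

Scanning left to right: at [2:8] → '{zolw}'; at [8:13] → '{iut}'; at [13:16] → '{f}'.
`findall` yields the raw match text (3 of them) because the pattern has no groups.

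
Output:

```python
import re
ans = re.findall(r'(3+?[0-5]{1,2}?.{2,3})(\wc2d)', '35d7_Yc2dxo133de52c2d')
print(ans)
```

[('35d7_', 'Yc2d'), ('33de5', '2c2d')]

Pattern: one or more of a literal '3' (lazy), then 1 to 2 of a character in [0-5] (lazy), then 2 to 3 of any character (captured); then a word character, then the literal 'c2d' (captured).
`findall` packs the 2 group values into a tuple for every match.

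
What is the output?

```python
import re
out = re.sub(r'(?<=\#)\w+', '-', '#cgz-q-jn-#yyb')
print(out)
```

#--q-jn-#-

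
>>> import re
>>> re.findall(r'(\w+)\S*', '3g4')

Pattern: one or more of a word character (captured); then zero or more of a non-whitespace character.
Because there's exactly one group, `findall` drops the full match and keeps group 1 from the one hit.

['3g4']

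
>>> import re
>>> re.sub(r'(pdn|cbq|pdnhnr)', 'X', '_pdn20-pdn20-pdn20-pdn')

Matches: at [1:4] → 'pdn'; at [7:10] → 'pdn'; at [13:16] → 'pdn'; at [19:22] → 'pdn'.
Each match is replaced by 'X'.

'_X20-X20-X20-X'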